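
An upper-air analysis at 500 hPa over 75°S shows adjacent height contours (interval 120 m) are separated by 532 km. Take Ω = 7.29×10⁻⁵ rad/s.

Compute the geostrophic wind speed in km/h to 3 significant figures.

56.6 km/h

Coriolis parameter at 75°S:
f = 2Ω sin φ = 2 × 7.29×10⁻⁵ × sin 75° = 1.41×10⁻⁴ s⁻¹
Height gradient: |∂Z/∂n| = 120 m / 532000 m = 2.26×10⁻⁴
On a pressure surface, geostrophic balance gives V_g = (g/f)|∂Z/∂n|:
V_g = 9.81 × 2.26×10⁻⁴ / 1.41×10⁻⁴ = 15.7 m/s
Converting: 15.7 m/s × 3.6 = 56.6 km/h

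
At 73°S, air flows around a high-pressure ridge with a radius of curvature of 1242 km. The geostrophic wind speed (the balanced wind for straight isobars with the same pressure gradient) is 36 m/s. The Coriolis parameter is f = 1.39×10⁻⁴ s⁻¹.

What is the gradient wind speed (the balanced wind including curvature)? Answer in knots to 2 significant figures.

Around a high, pressure-gradient force acts outward with centrifugal, so Coriolis balances both:
fV = (1/ρ)|∂P/∂n| + V²/R  →  V² − fR·V + fR·V_g = 0
With fR = 1.39×10⁻⁴ × 1242×10³ m = 173 m/s:
V = [fR − √((fR)² − 4 fR V_g)]/2 = [173 − √(173² − 4×173×36)]/2 = 51.2 m/s
Supergeostrophic (V > V_g = 36 m/s), as expected around a high.
Converting: 51.2 m/s × 1.944 = 99 knots

99 knots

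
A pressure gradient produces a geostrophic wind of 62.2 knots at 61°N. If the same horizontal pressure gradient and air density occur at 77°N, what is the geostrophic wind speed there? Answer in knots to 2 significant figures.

56 knots

With the same pressure gradient and density, V_g ∝ 1/f ∝ 1/sin φ.
V₂ = V₁ · sin φ₁ / sin φ₂ = 62.2 × sin 61° / sin 77°
V₂ = 62.2 × 0.8746/0.9744 = 56 knots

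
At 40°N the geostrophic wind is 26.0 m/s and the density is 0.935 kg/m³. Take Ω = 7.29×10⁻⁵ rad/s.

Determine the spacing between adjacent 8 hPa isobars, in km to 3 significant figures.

351 km

Coriolis parameter at 40°N:
f = 2Ω sin φ = 2 × 7.29×10⁻⁵ × sin 40° = 9.37×10⁻⁵ s⁻¹
Geostrophic balance rearranged: |∂P/∂n| = f ρ V_g
|∂P/∂n| = 9.37×10⁻⁵ × 0.935 × 26.0 = 2.28×10⁻³ Pa/m
Isobar spacing: Δn = ΔP/|∂P/∂n| = 800 Pa / 2.28×10⁻³ Pa/m = 351140 m ≈ 351 km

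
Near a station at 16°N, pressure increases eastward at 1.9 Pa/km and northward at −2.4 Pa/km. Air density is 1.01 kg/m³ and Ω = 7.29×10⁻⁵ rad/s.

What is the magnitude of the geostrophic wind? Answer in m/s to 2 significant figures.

Coriolis parameter at 16°N:
f = 2Ω sin φ = 2 × 7.29×10⁻⁵ × sin 16° = 4.02×10⁻⁵ s⁻¹
Component geostrophic relations (x east, y north):
u_g = −(1/(fρ)) ∂P/∂y,  v_g = (1/(fρ)) ∂P/∂x
u_g = −(−2.4×10⁻³)/(4.02×10⁻⁵ × 1.01) = 59.1 m/s;  v_g = (1.9×10⁻³)/(4.02×10⁻⁵ × 1.01) = 46.8 m/s
|V_g| = √(u_g² + v_g²) = 75.4 m/s

75 m/s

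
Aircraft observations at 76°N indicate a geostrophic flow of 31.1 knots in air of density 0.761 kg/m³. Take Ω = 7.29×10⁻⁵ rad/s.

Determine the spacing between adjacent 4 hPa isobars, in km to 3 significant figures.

232 km

Coriolis parameter at 76°N:
f = 2Ω sin φ = 2 × 7.29×10⁻⁵ × sin 76° = 1.41×10⁻⁴ s⁻¹
Wind speed in SI: 31.1 knots = 16.0 m/s
Geostrophic balance rearranged: |∂P/∂n| = f ρ V_g
|∂P/∂n| = 1.41×10⁻⁴ × 0.761 × 16.0 = 1.72×10⁻³ Pa/m
Isobar spacing: Δn = ΔP/|∂P/∂n| = 400 Pa / 1.72×10⁻³ Pa/m = 232228 m ≈ 232 km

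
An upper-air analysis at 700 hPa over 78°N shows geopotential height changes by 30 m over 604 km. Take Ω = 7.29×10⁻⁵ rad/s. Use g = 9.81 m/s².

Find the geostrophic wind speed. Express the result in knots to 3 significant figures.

Coriolis parameter at 78°N:
f = 2Ω sin φ = 2 × 7.29×10⁻⁵ × sin 78° = 1.43×10⁻⁴ s⁻¹
Height gradient: |∂Z/∂n| = 30 m / 604000 m = 4.97×10⁻⁵
On a pressure surface, geostrophic balance gives V_g = (g/f)|∂Z/∂n|:
V_g = 9.81 × 4.97×10⁻⁵ / 1.43×10⁻⁴ = 3.42 m/s
Converting: 3.42 m/s × 1.944 = 6.64 knots

6.64 knots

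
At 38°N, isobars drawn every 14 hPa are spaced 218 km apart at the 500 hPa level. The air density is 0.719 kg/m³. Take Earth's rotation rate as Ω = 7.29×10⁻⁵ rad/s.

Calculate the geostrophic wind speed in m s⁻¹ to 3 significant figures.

99.5 m s⁻¹

Coriolis parameter at 38°N:
f = 2Ω sin φ = 2 × 7.29×10⁻⁵ × sin 38° = 8.98×10⁻⁵ s⁻¹
Pressure gradient: |∂P/∂n| = 1400 Pa / 218000 m = 6.42×10⁻³ Pa/m
Geostrophic balance (pressure-gradient force = Coriolis force):
V_g = (1/(fρ)) |∂P/∂n| = 6.42×10⁻³ / (8.98×10⁻⁵ × 0.719) = 99.5 m/s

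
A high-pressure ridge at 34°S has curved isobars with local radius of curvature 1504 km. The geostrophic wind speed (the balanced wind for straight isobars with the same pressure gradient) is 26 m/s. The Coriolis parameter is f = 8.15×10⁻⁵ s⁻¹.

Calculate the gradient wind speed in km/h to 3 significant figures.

135 km/h

Around a high, pressure-gradient force acts outward with centrifugal, so Coriolis balances both:
fV = (1/ρ)|∂P/∂n| + V²/R  →  V² − fR·V + fR·V_g = 0
With fR = 8.15×10⁻⁵ × 1504×10³ m = 123 m/s:
V = [fR − √((fR)² − 4 fR V_g)]/2 = [123 − √(123² − 4×123×26)]/2 = 37.4 m/s
Supergeostrophic (V > V_g = 26 m/s), as expected around a high.
Converting: 37.4 m/s × 3.6 = 135 km/h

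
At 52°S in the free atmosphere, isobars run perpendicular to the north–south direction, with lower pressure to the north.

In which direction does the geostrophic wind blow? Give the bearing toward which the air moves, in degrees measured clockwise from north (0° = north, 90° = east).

270°

The pressure-gradient force points toward the north (bearing 000°).
Geostrophic balance: in the Southern Hemisphere the Coriolis force deflects motion to the left, so the geostrophic wind blows 90° to the left of the pressure-gradient force (low pressure on the right).
Rotating 000° by 90° counterclockwise gives 270° — the wind blows toward the west.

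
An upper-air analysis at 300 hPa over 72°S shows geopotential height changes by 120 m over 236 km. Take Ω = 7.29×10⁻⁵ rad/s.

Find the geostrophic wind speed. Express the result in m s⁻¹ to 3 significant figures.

Coriolis parameter at 72°S:
f = 2Ω sin φ = 2 × 7.29×10⁻⁵ × sin 72° = 1.39×10⁻⁴ s⁻¹
Height gradient: |∂Z/∂n| = 120 m / 236000 m = 5.08×10⁻⁴
On a pressure surface, geostrophic balance gives V_g = (g/f)|∂Z/∂n|:
V_g = 9.81 × 5.08×10⁻⁴ / 1.39×10⁻⁴ = 36.0 m/s

36.0 m s⁻¹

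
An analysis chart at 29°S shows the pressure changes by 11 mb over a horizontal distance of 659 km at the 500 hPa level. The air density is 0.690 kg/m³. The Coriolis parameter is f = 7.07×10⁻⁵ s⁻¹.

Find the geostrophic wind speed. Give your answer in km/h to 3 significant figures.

Pressure gradient: |∂P/∂n| = 1100 Pa / 659000 m = 1.67×10⁻³ Pa/m
Geostrophic balance (pressure-gradient force = Coriolis force):
V_g = (1/(fρ)) |∂P/∂n| = 1.67×10⁻³ / (7.07×10⁻⁵ × 0.690) = 34.2 m/s
Converting: 34.2 m/s × 3.6 = 123 km/h

123 km/h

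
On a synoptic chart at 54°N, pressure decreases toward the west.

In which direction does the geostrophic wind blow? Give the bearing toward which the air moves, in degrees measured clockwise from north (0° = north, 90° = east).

The pressure-gradient force points toward the west (bearing 270°).
Geostrophic balance: in the Northern Hemisphere the Coriolis force deflects motion to the right, so the geostrophic wind blows 90° to the right of the pressure-gradient force (low pressure on the left).
Rotating 270° by 90° clockwise gives 000° — the wind blows toward the north.

000°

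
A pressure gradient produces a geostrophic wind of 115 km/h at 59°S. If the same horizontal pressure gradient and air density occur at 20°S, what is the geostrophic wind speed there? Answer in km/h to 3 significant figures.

288 km/h

With the same pressure gradient and density, V_g ∝ 1/f ∝ 1/sin φ.
V₂ = V₁ · sin φ₁ / sin φ₂ = 115 × sin 59° / sin 20°
V₂ = 115 × 0.8572/0.3420 = 288 km/h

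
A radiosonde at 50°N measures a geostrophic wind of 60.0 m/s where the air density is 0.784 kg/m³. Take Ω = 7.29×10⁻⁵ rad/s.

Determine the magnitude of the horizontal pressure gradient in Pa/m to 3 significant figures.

Coriolis parameter at 50°N:
f = 2Ω sin φ = 2 × 7.29×10⁻⁵ × sin 50° = 1.12×10⁻⁴ s⁻¹
Geostrophic balance rearranged: |∂P/∂n| = f ρ V_g
|∂P/∂n| = 1.12×10⁻⁴ × 0.784 × 60.0 = 5.25×10⁻³ Pa/m

5.25×10⁻³ Pa/m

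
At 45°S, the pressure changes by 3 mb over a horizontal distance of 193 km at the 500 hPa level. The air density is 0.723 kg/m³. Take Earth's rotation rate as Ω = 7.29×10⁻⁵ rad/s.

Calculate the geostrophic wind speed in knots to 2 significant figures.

Coriolis parameter at 45°S:
f = 2Ω sin φ = 2 × 7.29×10⁻⁵ × sin 45° = 1.03×10⁻⁴ s⁻¹
Pressure gradient: |∂P/∂n| = 300 Pa / 193000 m = 1.55×10⁻³ Pa/m
Geostrophic balance (pressure-gradient force = Coriolis force):
V_g = (1/(fρ)) |∂P/∂n| = 1.55×10⁻³ / (1.03×10⁻⁴ × 0.723) = 20.9 m/s
Converting: 20.9 m/s × 1.944 = 41 knots

41 knots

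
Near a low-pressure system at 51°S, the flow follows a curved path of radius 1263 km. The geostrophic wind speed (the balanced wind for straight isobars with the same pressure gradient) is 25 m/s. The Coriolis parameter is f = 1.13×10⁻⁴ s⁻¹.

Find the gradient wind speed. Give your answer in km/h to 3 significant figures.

78.1 km/h

Around a low, centrifugal force acts outward with Coriolis, so pressure-gradient force balances both:
(1/ρ)|∂P/∂n| = fV + V²/R  →  V² + fR·V − fR·V_g = 0
With fR = 1.13×10⁻⁴ × 1263×10³ m = 143 m/s:
V = [−fR + √((fR)² + 4 fR V_g)]/2 = [−143 + √(143² + 4×143×25)]/2 = 21.7 m/s
Subgeostrophic (V < V_g = 25 m/s), as expected around a low.
Converting: 21.7 m/s × 3.6 = 78.1 km/h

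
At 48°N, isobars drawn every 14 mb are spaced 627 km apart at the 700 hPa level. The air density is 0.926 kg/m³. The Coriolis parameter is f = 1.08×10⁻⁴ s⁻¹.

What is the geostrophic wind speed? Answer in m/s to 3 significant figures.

Pressure gradient: |∂P/∂n| = 1400 Pa / 627000 m = 2.23×10⁻³ Pa/m
Geostrophic balance (pressure-gradient force = Coriolis force):
V_g = (1/(fρ)) |∂P/∂n| = 2.23×10⁻³ / (1.08×10⁻⁴ × 0.926) = 22.3 m/s

22.3 m/s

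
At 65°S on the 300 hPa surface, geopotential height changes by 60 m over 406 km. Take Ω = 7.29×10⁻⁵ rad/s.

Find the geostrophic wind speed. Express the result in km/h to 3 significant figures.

Coriolis parameter at 65°S:
f = 2Ω sin φ = 2 × 7.29×10⁻⁵ × sin 65° = 1.32×10⁻⁴ s⁻¹
Height gradient: |∂Z/∂n| = 60 m / 406000 m = 1.48×10⁻⁴
On a pressure surface, geostrophic balance gives V_g = (g/f)|∂Z/∂n|:
V_g = 9.81 × 1.48×10⁻⁴ / 1.32×10⁻⁴ = 11.0 m/s
Converting: 11.0 m/s × 3.6 = 39.5 km/h

39.5 km/h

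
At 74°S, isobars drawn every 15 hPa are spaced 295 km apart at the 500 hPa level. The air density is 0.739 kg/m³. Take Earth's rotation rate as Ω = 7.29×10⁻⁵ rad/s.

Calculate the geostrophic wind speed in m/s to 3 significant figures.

49.1 m/s

Coriolis parameter at 74°S:
f = 2Ω sin φ = 2 × 7.29×10⁻⁵ × sin 74° = 1.40×10⁻⁴ s⁻¹
Pressure gradient: |∂P/∂n| = 1500 Pa / 295000 m = 5.08×10⁻³ Pa/m
Geostrophic balance (pressure-gradient force = Coriolis force):
V_g = (1/(fρ)) |∂P/∂n| = 5.08×10⁻³ / (1.40×10⁻⁴ × 0.739) = 49.1 m/s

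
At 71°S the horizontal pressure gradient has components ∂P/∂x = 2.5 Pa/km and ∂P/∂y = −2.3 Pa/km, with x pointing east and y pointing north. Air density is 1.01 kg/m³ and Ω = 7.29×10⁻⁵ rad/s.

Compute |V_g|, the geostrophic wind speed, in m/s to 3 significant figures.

Coriolis parameter at 71°S:
f = 2Ω sin φ = 2 × 7.29×10⁻⁵ × sin 71° = 1.38×10⁻⁴ s⁻¹
In the Southern Hemisphere f is negative: f = −1.38×10⁻⁴ s⁻¹.
Component geostrophic relations (x east, y north):
u_g = −(1/(fρ)) ∂P/∂y,  v_g = (1/(fρ)) ∂P/∂x
u_g = −(−2.3×10⁻³)/(−1.38×10⁻⁴ × 1.01) = −16.5 m/s;  v_g = (2.5×10⁻³)/(−1.38×10⁻⁴ × 1.01) = −18.0 m/s
|V_g| = √(u_g² + v_g²) = 24.4 m/s

24.4 m/s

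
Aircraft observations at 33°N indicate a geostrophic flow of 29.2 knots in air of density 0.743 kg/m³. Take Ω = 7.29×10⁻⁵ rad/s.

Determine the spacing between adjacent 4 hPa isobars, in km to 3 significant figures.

Coriolis parameter at 33°N:
f = 2Ω sin φ = 2 × 7.29×10⁻⁵ × sin 33° = 7.94×10⁻⁵ s⁻¹
Wind speed in SI: 29.2 knots = 15.0 m/s
Geostrophic balance rearranged: |∂P/∂n| = f ρ V_g
|∂P/∂n| = 7.94×10⁻⁵ × 0.743 × 15.0 = 8.86×10⁻⁴ Pa/m
Isobar spacing: Δn = ΔP/|∂P/∂n| = 400 Pa / 8.86×10⁻⁴ Pa/m = 451319 m ≈ 451 km

451 km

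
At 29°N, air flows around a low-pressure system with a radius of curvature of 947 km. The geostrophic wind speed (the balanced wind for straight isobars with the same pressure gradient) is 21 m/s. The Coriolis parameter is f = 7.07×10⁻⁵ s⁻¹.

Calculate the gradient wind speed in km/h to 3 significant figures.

Around a low, centrifugal force acts outward with Coriolis, so pressure-gradient force balances both:
(1/ρ)|∂P/∂n| = fV + V²/R  →  V² + fR·V − fR·V_g = 0
With fR = 7.07×10⁻⁵ × 947×10³ m = 67.0 m/s:
V = [−fR + √((fR)² + 4 fR V_g)]/2 = [−67.0 + √(67.0² + 4×67.0×21)]/2 = 16.8 m/s
Subgeostrophic (V < V_g = 21 m/s), as expected around a low.
Converting: 16.8 m/s × 3.6 = 60.4 km/h

60.4 km/h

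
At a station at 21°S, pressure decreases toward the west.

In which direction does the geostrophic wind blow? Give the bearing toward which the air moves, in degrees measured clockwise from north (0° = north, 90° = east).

The pressure-gradient force points toward the west (bearing 270°).
Geostrophic balance: in the Southern Hemisphere the Coriolis force deflects motion to the left, so the geostrophic wind blows 90° to the left of the pressure-gradient force (low pressure on the right).
Rotating 270° by 90° counterclockwise gives 180° — the wind blows toward the south.

180°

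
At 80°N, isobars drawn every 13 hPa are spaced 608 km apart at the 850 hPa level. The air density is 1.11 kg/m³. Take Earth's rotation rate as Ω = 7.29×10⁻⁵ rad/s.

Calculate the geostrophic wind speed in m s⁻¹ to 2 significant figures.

Coriolis parameter at 80°N:
f = 2Ω sin φ = 2 × 7.29×10⁻⁵ × sin 80° = 1.44×10⁻⁴ s⁻¹
Pressure gradient: |∂P/∂n| = 1300 Pa / 608000 m = 2.14×10⁻³ Pa/m
Geostrophic balance (pressure-gradient force = Coriolis force):
V_g = (1/(fρ)) |∂P/∂n| = 2.14×10⁻³ / (1.44×10⁻⁴ × 1.11) = 13.4 m/s

13 m s⁻¹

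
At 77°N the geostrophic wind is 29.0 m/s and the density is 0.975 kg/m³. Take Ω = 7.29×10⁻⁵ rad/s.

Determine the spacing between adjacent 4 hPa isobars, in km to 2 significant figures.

Coriolis parameter at 77°N:
f = 2Ω sin φ = 2 × 7.29×10⁻⁵ × sin 77° = 1.42×10⁻⁴ s⁻¹
Geostrophic balance rearranged: |∂P/∂n| = f ρ V_g
|∂P/∂n| = 1.42×10⁻⁴ × 0.975 × 29.0 = 4.02×10⁻³ Pa/m
Isobar spacing: Δn = ΔP/|∂P/∂n| = 400 Pa / 4.02×10⁻³ Pa/m = 99581 m ≈ 100 km

100 km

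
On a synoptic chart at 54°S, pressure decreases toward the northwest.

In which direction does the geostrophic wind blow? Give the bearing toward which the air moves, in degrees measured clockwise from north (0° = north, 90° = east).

The pressure-gradient force points toward the northwest (bearing 315°).
Geostrophic balance: in the Southern Hemisphere the Coriolis force deflects motion to the left, so the geostrophic wind blows 90° to the left of the pressure-gradient force (low pressure on the right).
Rotating 315° by 90° counterclockwise gives 225° — the wind blows toward the southwest.

225°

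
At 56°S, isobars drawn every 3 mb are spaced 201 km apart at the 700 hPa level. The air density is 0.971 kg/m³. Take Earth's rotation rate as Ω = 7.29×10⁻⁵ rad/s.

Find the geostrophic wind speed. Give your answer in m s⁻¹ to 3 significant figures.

Coriolis parameter at 56°S:
f = 2Ω sin φ = 2 × 7.29×10⁻⁵ × sin 56° = 1.21×10⁻⁴ s⁻¹
Pressure gradient: |∂P/∂n| = 300 Pa / 201000 m = 1.49×10⁻³ Pa/m
Geostrophic balance (pressure-gradient force = Coriolis force):
V_g = (1/(fρ)) |∂P/∂n| = 1.49×10⁻³ / (1.21×10⁻⁴ × 0.971) = 12.7 m/s

12.7 m s⁻¹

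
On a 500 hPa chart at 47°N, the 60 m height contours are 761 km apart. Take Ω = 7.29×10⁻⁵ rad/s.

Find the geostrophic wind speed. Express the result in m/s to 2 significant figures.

7.3 m/s

Coriolis parameter at 47°N:
f = 2Ω sin φ = 2 × 7.29×10⁻⁵ × sin 47° = 1.07×10⁻⁴ s⁻¹
Height gradient: |∂Z/∂n| = 60 m / 761000 m = 7.88×10⁻⁵
On a pressure surface, geostrophic balance gives V_g = (g/f)|∂Z/∂n|:
V_g = 9.81 × 7.88×10⁻⁵ / 1.07×10⁻⁴ = 7.25 m/s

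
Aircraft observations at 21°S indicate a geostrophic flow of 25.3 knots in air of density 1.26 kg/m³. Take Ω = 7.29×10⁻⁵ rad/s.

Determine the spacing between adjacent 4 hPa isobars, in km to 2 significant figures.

Coriolis parameter at 21°S:
f = 2Ω sin φ = 2 × 7.29×10⁻⁵ × sin 21° = 5.23×10⁻⁵ s⁻¹
Wind speed in SI: 25.3 knots = 13.0 m/s
Geostrophic balance rearranged: |∂P/∂n| = f ρ V_g
|∂P/∂n| = 5.23×10⁻⁵ × 1.26 × 13.0 = 8.57×10⁻⁴ Pa/m
Isobar spacing: Δn = ΔP/|∂P/∂n| = 400 Pa / 8.57×10⁻⁴ Pa/m = 466814 m ≈ 470 km

470 km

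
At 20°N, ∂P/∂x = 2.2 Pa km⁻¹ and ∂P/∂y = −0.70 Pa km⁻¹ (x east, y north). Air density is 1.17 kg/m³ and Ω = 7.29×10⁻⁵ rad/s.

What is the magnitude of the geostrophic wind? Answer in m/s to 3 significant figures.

39.6 m/s

Coriolis parameter at 20°N:
f = 2Ω sin φ = 2 × 7.29×10⁻⁵ × sin 20° = 4.99×10⁻⁵ s⁻¹
Component geostrophic relations (x east, y north):
u_g = −(1/(fρ)) ∂P/∂y,  v_g = (1/(fρ)) ∂P/∂x
u_g = −(−0.70×10⁻³)/(4.99×10⁻⁵ × 1.17) = 12.0 m/s;  v_g = (2.2×10⁻³)/(4.99×10⁻⁵ × 1.17) = 37.7 m/s
|V_g| = √(u_g² + v_g²) = 39.6 m/s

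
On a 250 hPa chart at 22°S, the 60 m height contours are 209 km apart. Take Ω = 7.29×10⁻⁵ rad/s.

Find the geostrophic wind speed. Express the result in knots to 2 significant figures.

Coriolis parameter at 22°S:
f = 2Ω sin φ = 2 × 7.29×10⁻⁵ × sin 22° = 5.46×10⁻⁵ s⁻¹
Height gradient: |∂Z/∂n| = 60 m / 209000 m = 2.87×10⁻⁴
On a pressure surface, geostrophic balance gives V_g = (g/f)|∂Z/∂n|:
V_g = 9.81 × 2.87×10⁻⁴ / 5.46×10⁻⁵ = 51.6 m/s
Converting: 51.6 m/s × 1.944 = 100 knots

100 knots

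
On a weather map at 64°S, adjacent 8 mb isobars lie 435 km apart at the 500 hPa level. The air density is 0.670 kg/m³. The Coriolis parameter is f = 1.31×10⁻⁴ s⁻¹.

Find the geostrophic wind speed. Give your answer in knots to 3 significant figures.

Pressure gradient: |∂P/∂n| = 800 Pa / 435000 m = 1.84×10⁻³ Pa/m
Geostrophic balance (pressure-gradient force = Coriolis force):
V_g = (1/(fρ)) |∂P/∂n| = 1.84×10⁻³ / (1.31×10⁻⁴ × 0.670) = 21.0 m/s
Converting: 21.0 m/s × 1.944 = 40.7 knots

40.7 knots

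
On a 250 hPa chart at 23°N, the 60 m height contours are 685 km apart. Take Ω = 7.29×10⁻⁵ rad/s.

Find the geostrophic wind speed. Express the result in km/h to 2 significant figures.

Coriolis parameter at 23°N:
f = 2Ω sin φ = 2 × 7.29×10⁻⁵ × sin 23° = 5.70×10⁻⁵ s⁻¹
Height gradient: |∂Z/∂n| = 60 m / 685000 m = 8.76×10⁻⁵
On a pressure surface, geostrophic balance gives V_g = (g/f)|∂Z/∂n|:
V_g = 9.81 × 8.76×10⁻⁵ / 5.70×10⁻⁵ = 15.1 m/s
Converting: 15.1 m/s × 3.6 = 54 km/h

54 km/h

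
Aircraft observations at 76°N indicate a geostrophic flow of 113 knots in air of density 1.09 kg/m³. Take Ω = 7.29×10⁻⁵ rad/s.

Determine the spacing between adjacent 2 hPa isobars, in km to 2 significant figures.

22 km

Coriolis parameter at 76°N:
f = 2Ω sin φ = 2 × 7.29×10⁻⁵ × sin 76° = 1.41×10⁻⁴ s⁻¹
Wind speed in SI: 113 knots = 58.1 m/s
Geostrophic balance rearranged: |∂P/∂n| = f ρ V_g
|∂P/∂n| = 1.41×10⁻⁴ × 1.09 × 58.1 = 8.96×10⁻³ Pa/m
Isobar spacing: Δn = ΔP/|∂P/∂n| = 200 Pa / 8.96×10⁻³ Pa/m = 22311 m ≈ 22 km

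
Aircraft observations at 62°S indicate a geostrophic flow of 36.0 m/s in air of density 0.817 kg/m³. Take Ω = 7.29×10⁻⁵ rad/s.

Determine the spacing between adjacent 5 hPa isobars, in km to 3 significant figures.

132 km

Coriolis parameter at 62°S:
f = 2Ω sin φ = 2 × 7.29×10⁻⁵ × sin 62° = 1.29×10⁻⁴ s⁻¹
Geostrophic balance rearranged: |∂P/∂n| = f ρ V_g
|∂P/∂n| = 1.29×10⁻⁴ × 0.817 × 36.0 = 3.79×10⁻³ Pa/m
Isobar spacing: Δn = ΔP/|∂P/∂n| = 500 Pa / 3.79×10⁻³ Pa/m = 132054 m ≈ 132 km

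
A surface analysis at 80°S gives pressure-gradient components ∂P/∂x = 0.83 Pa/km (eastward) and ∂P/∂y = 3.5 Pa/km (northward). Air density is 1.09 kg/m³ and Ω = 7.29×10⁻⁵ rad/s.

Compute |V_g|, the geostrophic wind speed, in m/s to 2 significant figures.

23 m/s

Coriolis parameter at 80°S:
f = 2Ω sin φ = 2 × 7.29×10⁻⁵ × sin 80° = 1.44×10⁻⁴ s⁻¹
In the Southern Hemisphere f is negative: f = −1.44×10⁻⁴ s⁻¹.
Component geostrophic relations (x east, y north):
u_g = −(1/(fρ)) ∂P/∂y,  v_g = (1/(fρ)) ∂P/∂x
u_g = −(3.5×10⁻³)/(−1.44×10⁻⁴ × 1.09) = 22.4 m/s;  v_g = (0.83×10⁻³)/(−1.44×10⁻⁴ × 1.09) = −5.30 m/s
|V_g| = √(u_g² + v_g²) = 23.0 m/s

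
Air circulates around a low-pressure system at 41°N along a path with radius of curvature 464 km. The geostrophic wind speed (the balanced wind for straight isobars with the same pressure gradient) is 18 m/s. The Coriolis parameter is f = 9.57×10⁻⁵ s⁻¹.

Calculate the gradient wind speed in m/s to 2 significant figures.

14 m/s

Around a low, centrifugal force acts outward with Coriolis, so pressure-gradient force balances both:
(1/ρ)|∂P/∂n| = fV + V²/R  →  V² + fR·V − fR·V_g = 0
With fR = 9.57×10⁻⁵ × 464×10³ m = 44.4 m/s:
V = [−fR + √((fR)² + 4 fR V_g)]/2 = [−44.4 + √(44.4² + 4×44.4×18)]/2 = 13.7 m/s
Subgeostrophic (V < V_g = 18 m/s), as expected around a low.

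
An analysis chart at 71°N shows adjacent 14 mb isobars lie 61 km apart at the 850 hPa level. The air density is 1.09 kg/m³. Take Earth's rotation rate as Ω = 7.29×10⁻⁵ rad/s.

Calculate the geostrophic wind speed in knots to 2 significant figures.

Coriolis parameter at 71°N:
f = 2Ω sin φ = 2 × 7.29×10⁻⁵ × sin 71° = 1.38×10⁻⁴ s⁻¹
Pressure gradient: |∂P/∂n| = 1400 Pa / 61000 m = 2.30×10⁻² Pa/m
Geostrophic balance (pressure-gradient force = Coriolis force):
V_g = (1/(fρ)) |∂P/∂n| = 2.30×10⁻² / (1.38×10⁻⁴ × 1.09) = 153 m/s
Converting: 153 m/s × 1.944 = 300 knots

300 knots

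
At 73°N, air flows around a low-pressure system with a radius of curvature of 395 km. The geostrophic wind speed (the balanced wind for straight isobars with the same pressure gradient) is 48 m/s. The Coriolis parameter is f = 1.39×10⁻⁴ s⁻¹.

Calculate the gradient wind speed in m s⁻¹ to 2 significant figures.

Around a low, centrifugal force acts outward with Coriolis, so pressure-gradient force balances both:
(1/ρ)|∂P/∂n| = fV + V²/R  →  V² + fR·V − fR·V_g = 0
With fR = 1.39×10⁻⁴ × 395×10³ m = 54.9 m/s:
V = [−fR + √((fR)² + 4 fR V_g)]/2 = [−54.9 + √(54.9² + 4×54.9×48)]/2 = 30.8 m/s
Subgeostrophic (V < V_g = 48 m/s), as expected around a low.

31 m s⁻¹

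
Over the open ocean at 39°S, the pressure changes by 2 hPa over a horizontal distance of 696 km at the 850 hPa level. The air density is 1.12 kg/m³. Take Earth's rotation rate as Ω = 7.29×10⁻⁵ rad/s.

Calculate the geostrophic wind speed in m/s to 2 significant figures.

Coriolis parameter at 39°S:
f = 2Ω sin φ = 2 × 7.29×10⁻⁵ × sin 39° = 9.18×10⁻⁵ s⁻¹
Pressure gradient: |∂P/∂n| = 200 Pa / 696000 m = 2.87×10⁻⁴ Pa/m
Geostrophic balance (pressure-gradient force = Coriolis force):
V_g = (1/(fρ)) |∂P/∂n| = 2.87×10⁻⁴ / (9.18×10⁻⁵ × 1.12) = 2.80 m/s

2.8 m/s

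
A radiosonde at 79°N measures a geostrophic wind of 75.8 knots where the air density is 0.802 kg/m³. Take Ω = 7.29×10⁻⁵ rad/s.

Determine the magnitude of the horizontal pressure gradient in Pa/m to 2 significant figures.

4.5×10⁻³ Pa/m

Coriolis parameter at 79°N:
f = 2Ω sin φ = 2 × 7.29×10⁻⁵ × sin 79° = 1.43×10⁻⁴ s⁻¹
Wind speed in SI: 75.8 knots = 39.0 m/s
Geostrophic balance rearranged: |∂P/∂n| = f ρ V_g
|∂P/∂n| = 1.43×10⁻⁴ × 0.802 × 39.0 = 4.48×10⁻³ Pa/m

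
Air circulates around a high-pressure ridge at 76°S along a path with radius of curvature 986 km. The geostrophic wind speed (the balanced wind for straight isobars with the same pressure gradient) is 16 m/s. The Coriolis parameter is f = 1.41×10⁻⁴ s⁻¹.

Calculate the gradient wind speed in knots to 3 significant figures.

Around a high, pressure-gradient force acts outward with centrifugal, so Coriolis balances both:
fV = (1/ρ)|∂P/∂n| + V²/R  →  V² − fR·V + fR·V_g = 0
With fR = 1.41×10⁻⁴ × 986×10³ m = 139 m/s:
V = [fR − √((fR)² − 4 fR V_g)]/2 = [139 − √(139² − 4×139×16)]/2 = 18.4 m/s
Supergeostrophic (V > V_g = 16 m/s), as expected around a high.
Converting: 18.4 m/s × 1.944 = 35.9 knots

35.9 knots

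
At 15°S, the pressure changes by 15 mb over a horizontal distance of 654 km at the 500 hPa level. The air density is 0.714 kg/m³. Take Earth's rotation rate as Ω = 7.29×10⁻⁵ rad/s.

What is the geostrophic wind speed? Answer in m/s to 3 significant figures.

Coriolis parameter at 15°S:
f = 2Ω sin φ = 2 × 7.29×10⁻⁵ × sin 15° = 3.77×10⁻⁵ s⁻¹
Pressure gradient: |∂P/∂n| = 1500 Pa / 654000 m = 2.29×10⁻³ Pa/m
Geostrophic balance (pressure-gradient force = Coriolis force):
V_g = (1/(fρ)) |∂P/∂n| = 2.29×10⁻³ / (3.77×10⁻⁵ × 0.714) = 85.1 m/s

85.1 m/s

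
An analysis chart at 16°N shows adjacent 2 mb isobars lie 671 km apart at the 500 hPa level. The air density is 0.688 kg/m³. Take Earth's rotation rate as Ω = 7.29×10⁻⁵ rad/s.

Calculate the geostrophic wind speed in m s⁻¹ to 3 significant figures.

10.8 m s⁻¹

Coriolis parameter at 16°N:
f = 2Ω sin φ = 2 × 7.29×10⁻⁵ × sin 16° = 4.02×10⁻⁵ s⁻¹
Pressure gradient: |∂P/∂n| = 200 Pa / 671000 m = 2.98×10⁻⁴ Pa/m
Geostrophic balance (pressure-gradient force = Coriolis force):
V_g = (1/(fρ)) |∂P/∂n| = 2.98×10⁻⁴ / (4.02×10⁻⁵ × 0.688) = 10.8 m/s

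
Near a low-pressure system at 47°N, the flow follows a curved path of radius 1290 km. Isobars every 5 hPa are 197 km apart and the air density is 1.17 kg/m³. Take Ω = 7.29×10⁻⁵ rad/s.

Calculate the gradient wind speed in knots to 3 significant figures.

Coriolis parameter at 47°N:
f = 2Ω sin φ = 2 × 7.29×10⁻⁵ × sin 47° = 1.07×10⁻⁴ s⁻¹
Pressure gradient: |∂P/∂n| = 500 Pa / 197000 m = 2.54×10⁻³ Pa/m
Geostrophic speed: V_g = |∂P/∂n|/(fρ) = 2.54×10⁻³/(1.07×10⁻⁴ × 1.17) = 20.3 m/s
Around a low, centrifugal force acts outward with Coriolis, so pressure-gradient force balances both:
(1/ρ)|∂P/∂n| = fV + V²/R  →  V² + fR·V − fR·V_g = 0
With fR = 1.07×10⁻⁴ × 1290×10³ m = 138 m/s:
V = [−fR + √((fR)² + 4 fR V_g)]/2 = [−138 + √(138² + 4×138×20.3)]/2 = 18 m/s
Subgeostrophic (V < V_g = 20.3 m/s), as expected around a low.
Converting: 18 m/s × 1.944 = 35.0 knots

35.0 knots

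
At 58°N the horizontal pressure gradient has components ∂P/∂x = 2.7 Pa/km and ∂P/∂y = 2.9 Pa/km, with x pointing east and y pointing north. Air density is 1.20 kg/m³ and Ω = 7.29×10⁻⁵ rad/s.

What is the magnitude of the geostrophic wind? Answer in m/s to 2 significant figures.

27 m/s

Coriolis parameter at 58°N:
f = 2Ω sin φ = 2 × 7.29×10⁻⁵ × sin 58° = 1.24×10⁻⁴ s⁻¹
Component geostrophic relations (x east, y north):
u_g = −(1/(fρ)) ∂P/∂y,  v_g = (1/(fρ)) ∂P/∂x
u_g = −(2.9×10⁻³)/(1.24×10⁻⁴ × 1.20) = −19.5 m/s;  v_g = (2.7×10⁻³)/(1.24×10⁻⁴ × 1.20) = 18.2 m/s
|V_g| = √(u_g² + v_g²) = 26.7 m/s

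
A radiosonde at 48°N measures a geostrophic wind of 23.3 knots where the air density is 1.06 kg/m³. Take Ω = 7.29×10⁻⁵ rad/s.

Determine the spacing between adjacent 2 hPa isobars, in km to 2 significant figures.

Coriolis parameter at 48°N:
f = 2Ω sin φ = 2 × 7.29×10⁻⁵ × sin 48° = 1.08×10⁻⁴ s⁻¹
Wind speed in SI: 23.3 knots = 12.0 m/s
Geostrophic balance rearranged: |∂P/∂n| = f ρ V_g
|∂P/∂n| = 1.08×10⁻⁴ × 1.06 × 12.0 = 1.38×10⁻³ Pa/m
Isobar spacing: Δn = ΔP/|∂P/∂n| = 200 Pa / 1.38×10⁻³ Pa/m = 145278 m ≈ 150 km

150 km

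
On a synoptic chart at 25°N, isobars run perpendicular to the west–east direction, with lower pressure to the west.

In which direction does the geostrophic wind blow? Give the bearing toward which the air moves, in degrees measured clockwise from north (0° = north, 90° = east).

The pressure-gradient force points toward the west (bearing 270°).
Geostrophic balance: in the Northern Hemisphere the Coriolis force deflects motion to the right, so the geostrophic wind blows 90° to the right of the pressure-gradient force (low pressure on the left).
Rotating 270° by 90° clockwise gives 000° — the wind blows toward the north.

000°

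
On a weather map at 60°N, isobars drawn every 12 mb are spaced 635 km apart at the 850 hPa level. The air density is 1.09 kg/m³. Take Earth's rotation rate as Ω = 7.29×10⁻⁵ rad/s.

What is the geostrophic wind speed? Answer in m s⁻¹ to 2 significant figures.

Coriolis parameter at 60°N:
f = 2Ω sin φ = 2 × 7.29×10⁻⁵ × sin 60° = 1.26×10⁻⁴ s⁻¹
Pressure gradient: |∂P/∂n| = 1200 Pa / 635000 m = 1.89×10⁻³ Pa/m
Geostrophic balance (pressure-gradient force = Coriolis force):
V_g = (1/(fρ)) |∂P/∂n| = 1.89×10⁻³ / (1.26×10⁻⁴ × 1.09) = 13.7 m/s

14 m s⁻¹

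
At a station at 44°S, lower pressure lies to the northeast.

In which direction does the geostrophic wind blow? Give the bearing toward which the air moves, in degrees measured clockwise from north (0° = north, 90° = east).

315°

The pressure-gradient force points toward the northeast (bearing 045°).
Geostrophic balance: in the Southern Hemisphere the Coriolis force deflects motion to the left, so the geostrophic wind blows 90° to the left of the pressure-gradient force (low pressure on the right).
Rotating 045° by 90° counterclockwise gives 315° — the wind blows toward the northwest.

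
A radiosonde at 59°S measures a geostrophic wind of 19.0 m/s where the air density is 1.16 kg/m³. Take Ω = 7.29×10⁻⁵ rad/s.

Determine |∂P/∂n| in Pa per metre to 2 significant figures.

2.8×10⁻³ Pa/m

Coriolis parameter at 59°S:
f = 2Ω sin φ = 2 × 7.29×10⁻⁵ × sin 59° = 1.25×10⁻⁴ s⁻¹
Geostrophic balance rearranged: |∂P/∂n| = f ρ V_g
|∂P/∂n| = 1.25×10⁻⁴ × 1.16 × 19.0 = 2.75×10⁻³ Pa/m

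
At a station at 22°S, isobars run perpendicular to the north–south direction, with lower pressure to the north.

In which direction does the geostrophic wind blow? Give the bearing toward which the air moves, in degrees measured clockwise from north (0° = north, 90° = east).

The pressure-gradient force points toward the north (bearing 000°).
Geostrophic balance: in the Southern Hemisphere the Coriolis force deflects motion to the left, so the geostrophic wind blows 90° to the left of the pressure-gradient force (low pressure on the right).
Rotating 000° by 90° counterclockwise gives 270° — the wind blows toward the west.

270°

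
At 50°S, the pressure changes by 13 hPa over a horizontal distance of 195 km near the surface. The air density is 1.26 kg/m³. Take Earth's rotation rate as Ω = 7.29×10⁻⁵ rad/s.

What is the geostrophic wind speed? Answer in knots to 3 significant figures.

92.1 knots

Coriolis parameter at 50°S:
f = 2Ω sin φ = 2 × 7.29×10⁻⁵ × sin 50° = 1.12×10⁻⁴ s⁻¹
Pressure gradient: |∂P/∂n| = 1300 Pa / 195000 m = 6.67×10⁻³ Pa/m
Geostrophic balance (pressure-gradient force = Coriolis force):
V_g = (1/(fρ)) |∂P/∂n| = 6.67×10⁻³ / (1.12×10⁻⁴ × 1.26) = 47.4 m/s
Converting: 47.4 m/s × 1.944 = 92.1 knots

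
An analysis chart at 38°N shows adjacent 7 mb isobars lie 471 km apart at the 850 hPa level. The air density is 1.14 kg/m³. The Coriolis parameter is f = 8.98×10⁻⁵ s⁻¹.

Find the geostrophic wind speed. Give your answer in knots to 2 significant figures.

Pressure gradient: |∂P/∂n| = 700 Pa / 471000 m = 1.49×10⁻³ Pa/m
Geostrophic balance (pressure-gradient force = Coriolis force):
V_g = (1/(fρ)) |∂P/∂n| = 1.49×10⁻³ / (8.98×10⁻⁵ × 1.14) = 14.5 m/s
Converting: 14.5 m/s × 1.944 = 28 knots

28 knots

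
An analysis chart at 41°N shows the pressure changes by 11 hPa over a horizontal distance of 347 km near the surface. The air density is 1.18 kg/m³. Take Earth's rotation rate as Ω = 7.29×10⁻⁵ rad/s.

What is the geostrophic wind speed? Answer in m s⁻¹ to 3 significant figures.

Coriolis parameter at 41°N:
f = 2Ω sin φ = 2 × 7.29×10⁻⁵ × sin 41° = 9.57×10⁻⁵ s⁻¹
Pressure gradient: |∂P/∂n| = 1100 Pa / 347000 m = 3.17×10⁻³ Pa/m
Geostrophic balance (pressure-gradient force = Coriolis force):
V_g = (1/(fρ)) |∂P/∂n| = 3.17×10⁻³ / (9.57×10⁻⁵ × 1.18) = 28.1 m/s

28.1 m s⁻¹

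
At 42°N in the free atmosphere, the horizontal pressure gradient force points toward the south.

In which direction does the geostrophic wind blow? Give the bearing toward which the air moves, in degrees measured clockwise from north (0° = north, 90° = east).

The pressure-gradient force points toward the south (bearing 180°).
Geostrophic balance: in the Northern Hemisphere the Coriolis force deflects motion to the right, so the geostrophic wind blows 90° to the right of the pressure-gradient force (low pressure on the left).
Rotating 180° by 90° clockwise gives 270° — the wind blows toward the west.

270°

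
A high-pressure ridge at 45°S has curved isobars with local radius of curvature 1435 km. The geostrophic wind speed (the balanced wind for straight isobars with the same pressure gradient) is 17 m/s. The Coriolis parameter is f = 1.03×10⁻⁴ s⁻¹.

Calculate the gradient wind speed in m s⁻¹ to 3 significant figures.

Around a high, pressure-gradient force acts outward with centrifugal, so Coriolis balances both:
fV = (1/ρ)|∂P/∂n| + V²/R  →  V² − fR·V + fR·V_g = 0
With fR = 1.03×10⁻⁴ × 1435×10³ m = 148 m/s:
V = [fR − √((fR)² − 4 fR V_g)]/2 = [148 − √(148² − 4×148×17)]/2 = 19.6 m/s
Supergeostrophic (V > V_g = 17 m/s), as expected around a high.

19.6 m s⁻¹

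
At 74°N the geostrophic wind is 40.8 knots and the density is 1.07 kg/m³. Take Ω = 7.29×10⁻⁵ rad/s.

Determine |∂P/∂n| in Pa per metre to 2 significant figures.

Coriolis parameter at 74°N:
f = 2Ω sin φ = 2 × 7.29×10⁻⁵ × sin 74° = 1.40×10⁻⁴ s⁻¹
Wind speed in SI: 40.8 knots = 21.0 m/s
Geostrophic balance rearranged: |∂P/∂n| = f ρ V_g
|∂P/∂n| = 1.40×10⁻⁴ × 1.07 × 21.0 = 3.15×10⁻³ Pa/m

3.1×10⁻³ Pa/m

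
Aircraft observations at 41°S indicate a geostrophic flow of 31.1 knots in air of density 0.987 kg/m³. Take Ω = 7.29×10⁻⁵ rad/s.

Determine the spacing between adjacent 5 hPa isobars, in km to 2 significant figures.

330 km

Coriolis parameter at 41°S:
f = 2Ω sin φ = 2 × 7.29×10⁻⁵ × sin 41° = 9.57×10⁻⁵ s⁻¹
Wind speed in SI: 31.1 knots = 16.0 m/s
Geostrophic balance rearranged: |∂P/∂n| = f ρ V_g
|∂P/∂n| = 9.57×10⁻⁵ × 0.987 × 16.0 = 1.51×10⁻³ Pa/m
Isobar spacing: Δn = ΔP/|∂P/∂n| = 500 Pa / 1.51×10⁻³ Pa/m = 331020 m ≈ 330 km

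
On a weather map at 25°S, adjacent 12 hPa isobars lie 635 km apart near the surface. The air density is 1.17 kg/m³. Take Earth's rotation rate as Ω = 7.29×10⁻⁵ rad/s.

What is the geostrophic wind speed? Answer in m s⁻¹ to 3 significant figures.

26.2 m s⁻¹

Coriolis parameter at 25°S:
f = 2Ω sin φ = 2 × 7.29×10⁻⁵ × sin 25° = 6.16×10⁻⁵ s⁻¹
Pressure gradient: |∂P/∂n| = 1200 Pa / 635000 m = 1.89×10⁻³ Pa/m
Geostrophic balance (pressure-gradient force = Coriolis force):
V_g = (1/(fρ)) |∂P/∂n| = 1.89×10⁻³ / (6.16×10⁻⁵ × 1.17) = 26.2 m/s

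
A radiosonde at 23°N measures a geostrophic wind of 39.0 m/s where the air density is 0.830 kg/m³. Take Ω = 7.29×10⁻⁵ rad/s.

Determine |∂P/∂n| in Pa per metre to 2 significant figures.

1.8×10⁻³ Pa/m

Coriolis parameter at 23°N:
f = 2Ω sin φ = 2 × 7.29×10⁻⁵ × sin 23° = 5.70×10⁻⁵ s⁻¹
Geostrophic balance rearranged: |∂P/∂n| = f ρ V_g
|∂P/∂n| = 5.70×10⁻⁵ × 0.830 × 39.0 = 1.84×10⁻³ Pa/m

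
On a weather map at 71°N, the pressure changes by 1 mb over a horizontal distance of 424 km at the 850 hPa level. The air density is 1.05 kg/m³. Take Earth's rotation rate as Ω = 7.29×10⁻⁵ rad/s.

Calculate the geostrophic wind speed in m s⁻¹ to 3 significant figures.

1.63 m s⁻¹

Coriolis parameter at 71°N:
f = 2Ω sin φ = 2 × 7.29×10⁻⁵ × sin 71° = 1.38×10⁻⁴ s⁻¹
Pressure gradient: |∂P/∂n| = 100 Pa / 424000 m = 2.36×10⁻⁴ Pa/m
Geostrophic balance (pressure-gradient force = Coriolis force):
V_g = (1/(fρ)) |∂P/∂n| = 2.36×10⁻⁴ / (1.38×10⁻⁴ × 1.05) = 1.63 m/s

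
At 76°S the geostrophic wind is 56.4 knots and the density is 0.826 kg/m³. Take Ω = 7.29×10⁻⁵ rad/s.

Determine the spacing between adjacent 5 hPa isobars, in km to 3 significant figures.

Coriolis parameter at 76°S:
f = 2Ω sin φ = 2 × 7.29×10⁻⁵ × sin 76° = 1.41×10⁻⁴ s⁻¹
Wind speed in SI: 56.4 knots = 29.0 m/s
Geostrophic balance rearranged: |∂P/∂n| = f ρ V_g
|∂P/∂n| = 1.41×10⁻⁴ × 0.826 × 29.0 = 3.39×10⁻³ Pa/m
Isobar spacing: Δn = ΔP/|∂P/∂n| = 500 Pa / 3.39×10⁻³ Pa/m = 147473 m ≈ 147 km

147 km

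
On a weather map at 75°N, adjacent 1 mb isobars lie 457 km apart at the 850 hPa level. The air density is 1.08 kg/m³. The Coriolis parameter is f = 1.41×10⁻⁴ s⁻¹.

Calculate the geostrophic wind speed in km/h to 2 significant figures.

5.2 km/h

Pressure gradient: |∂P/∂n| = 100 Pa / 457000 m = 2.19×10⁻⁴ Pa/m
Geostrophic balance (pressure-gradient force = Coriolis force):
V_g = (1/(fρ)) |∂P/∂n| = 2.19×10⁻⁴ / (1.41×10⁻⁴ × 1.08) = 1.44 m/s
Converting: 1.44 m/s × 3.6 = 5.2 km/h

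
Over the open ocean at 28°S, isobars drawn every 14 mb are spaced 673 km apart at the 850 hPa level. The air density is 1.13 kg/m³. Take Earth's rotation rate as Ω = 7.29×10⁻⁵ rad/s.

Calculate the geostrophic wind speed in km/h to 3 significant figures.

Coriolis parameter at 28°S:
f = 2Ω sin φ = 2 × 7.29×10⁻⁵ × sin 28° = 6.84×10⁻⁵ s⁻¹
Pressure gradient: |∂P/∂n| = 1400 Pa / 673000 m = 2.08×10⁻³ Pa/m
Geostrophic balance (pressure-gradient force = Coriolis force):
V_g = (1/(fρ)) |∂P/∂n| = 2.08×10⁻³ / (6.84×10⁻⁵ × 1.13) = 26.9 m/s
Converting: 26.9 m/s × 3.6 = 96.8 km/h

96.8 km/h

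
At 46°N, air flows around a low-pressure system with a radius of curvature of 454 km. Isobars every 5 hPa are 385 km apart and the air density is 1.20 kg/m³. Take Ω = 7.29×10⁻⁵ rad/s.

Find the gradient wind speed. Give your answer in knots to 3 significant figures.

17.0 knots

Coriolis parameter at 46°N:
f = 2Ω sin φ = 2 × 7.29×10⁻⁵ × sin 46° = 1.05×10⁻⁴ s⁻¹
Pressure gradient: |∂P/∂n| = 500 Pa / 385000 m = 1.30×10⁻³ Pa/m
Geostrophic speed: V_g = |∂P/∂n|/(fρ) = 1.30×10⁻³/(1.05×10⁻⁴ × 1.20) = 10.3 m/s
Around a low, centrifugal force acts outward with Coriolis, so pressure-gradient force balances both:
(1/ρ)|∂P/∂n| = fV + V²/R  →  V² + fR·V − fR·V_g = 0
With fR = 1.05×10⁻⁴ × 454×10³ m = 47.6 m/s:
V = [−fR + √((fR)² + 4 fR V_g)]/2 = [−47.6 + √(47.6² + 4×47.6×10.3)]/2 = 8.72 m/s
Subgeostrophic (V < V_g = 10.3 m/s), as expected around a low.
Converting: 8.72 m/s × 1.944 = 17.0 knots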